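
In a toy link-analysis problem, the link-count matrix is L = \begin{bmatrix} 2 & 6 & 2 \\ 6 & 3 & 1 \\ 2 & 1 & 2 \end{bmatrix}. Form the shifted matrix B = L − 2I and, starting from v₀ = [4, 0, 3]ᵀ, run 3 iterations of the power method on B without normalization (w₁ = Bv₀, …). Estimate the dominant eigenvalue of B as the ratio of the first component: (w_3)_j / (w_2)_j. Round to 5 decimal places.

B = L − 2I has rows (0, 6, 2); (6, 1, 1); (2, 1, 0)
w1 = Bv₀ = (0·4 + 6·0 + 2·3; 6·4 + 1·0 + 1·3; 2·4 + 1·0 + 0·3) = (6, 27, 8)
w2 = Bw1 = (0·6 + 6·27 + 2·8; 6·6 + 1·27 + 1·8; 2·6 + 1·27 + 0·8) = (178, 71, 39)
w3 = Bw2 = (504, 1178, 427)
Ratio: 504/178 = 2.83146

2.83146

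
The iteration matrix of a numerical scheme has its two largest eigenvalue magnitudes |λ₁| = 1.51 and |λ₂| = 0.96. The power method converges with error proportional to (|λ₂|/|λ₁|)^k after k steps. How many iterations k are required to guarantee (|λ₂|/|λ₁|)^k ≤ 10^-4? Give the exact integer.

|λ₂/λ₁| = 0.96/1.51 = 0.63576
Need k ≥ ln(10^-4) / ln(0.63576) = -9.2103 / -0.4529 ≈ 20.335
Smallest integer k satisfying the bound: 21

21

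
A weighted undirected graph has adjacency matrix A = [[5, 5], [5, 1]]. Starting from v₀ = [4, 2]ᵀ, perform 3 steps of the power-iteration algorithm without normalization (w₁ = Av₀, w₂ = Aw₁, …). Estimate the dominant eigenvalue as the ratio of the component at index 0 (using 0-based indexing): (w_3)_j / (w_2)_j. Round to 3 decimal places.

w1 = Av₀ = (5·4 + 5·2; 5·4 + 1·2) = (30, 22)
w2 = Aw1 = (5·30 + 5·22; 5·30 + 1·22) = (260, 172)
w3 = Aw2 = (2160, 1472)
Ratio at component: 2160 / 260 = 8.308

8.308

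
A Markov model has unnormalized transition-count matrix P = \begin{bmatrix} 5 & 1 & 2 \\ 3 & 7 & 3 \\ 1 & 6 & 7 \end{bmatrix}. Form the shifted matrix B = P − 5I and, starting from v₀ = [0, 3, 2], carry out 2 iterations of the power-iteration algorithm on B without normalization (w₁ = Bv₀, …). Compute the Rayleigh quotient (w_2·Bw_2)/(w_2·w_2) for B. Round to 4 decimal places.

7.3009

B = P − 5I has rows (0, 1, 2); (3, 2, 3); (1, 6, 2)
w1 = Bv₀ = (7, 12, 22)
w2 = Bw1 = (56, 111, 123)
Bw2 = (357, 759, 968)
w2·Bw2 = 223305; w2·w2 = 30586; μ ≈ 223305/30586 = 7.3009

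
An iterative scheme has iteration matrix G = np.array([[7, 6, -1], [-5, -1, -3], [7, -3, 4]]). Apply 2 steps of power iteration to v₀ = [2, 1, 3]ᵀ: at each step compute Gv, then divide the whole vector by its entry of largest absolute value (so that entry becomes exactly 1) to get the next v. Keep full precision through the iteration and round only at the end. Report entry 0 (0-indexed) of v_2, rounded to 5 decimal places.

Gv0 = (17.000000, -20.000000, 23.000000); divide by 23.000000 → v1 = (0.739130, -0.869565, 1.000000)
Gv1 = (-1.043478, -5.826087, 11.782609); divide by 11.782609 → v2 = (-0.088561, -0.494465, 1.000000)
Requested entry of v2: -24/271 = -0.08856

-0.08856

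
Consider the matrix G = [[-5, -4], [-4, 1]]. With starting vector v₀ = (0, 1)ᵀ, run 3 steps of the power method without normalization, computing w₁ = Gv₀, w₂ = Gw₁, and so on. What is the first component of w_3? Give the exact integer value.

-148

w1 = Gv₀ = ((-5)·0 + (-4)·1; (-4)·0 + 1·1) = (-4, 1)
w2 = Gw1 = ((-5)·(-4) + (-4)·1; (-4)·(-4) + 1·1) = (16, 17)
w3 = Gw2 = (-148, -47)
The requested component of w3 is -148.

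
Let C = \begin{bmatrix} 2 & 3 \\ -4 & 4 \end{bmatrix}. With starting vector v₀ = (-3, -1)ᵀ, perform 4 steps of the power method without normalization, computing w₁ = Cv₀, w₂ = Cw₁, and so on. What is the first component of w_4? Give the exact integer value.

w1 = Cv₀ = (2·(-3) + 3·(-1); (-4)·(-3) + 4·(-1)) = (-9, 8)
w2 = Cw1 = (2·(-9) + 3·8; (-4)·(-9) + 4·8) = (6, 68)
w3 = Cw2 = (216, 248)
w4 = Cw3 = (1176, 128)
The requested component of w4 is 1176.

1176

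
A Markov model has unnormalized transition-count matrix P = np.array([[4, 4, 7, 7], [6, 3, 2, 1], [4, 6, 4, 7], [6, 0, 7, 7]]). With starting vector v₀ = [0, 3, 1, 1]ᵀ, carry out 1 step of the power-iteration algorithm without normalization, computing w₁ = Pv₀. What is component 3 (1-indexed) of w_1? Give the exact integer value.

29

w1 = Pv₀ = (26, 12, 29, 14)
The requested component of w1 is 29.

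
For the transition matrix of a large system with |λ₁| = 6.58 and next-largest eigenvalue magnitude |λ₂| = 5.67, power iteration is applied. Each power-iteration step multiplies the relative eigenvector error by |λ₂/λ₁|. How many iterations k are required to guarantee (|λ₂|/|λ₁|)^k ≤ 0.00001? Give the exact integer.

78

|λ₂/λ₁| = 5.67/6.58 = 0.86170
Need k ≥ ln(0.00001) / ln(0.86170) = -11.5129 / -0.1488 ≈ 77.348
Smallest integer k satisfying the bound: 78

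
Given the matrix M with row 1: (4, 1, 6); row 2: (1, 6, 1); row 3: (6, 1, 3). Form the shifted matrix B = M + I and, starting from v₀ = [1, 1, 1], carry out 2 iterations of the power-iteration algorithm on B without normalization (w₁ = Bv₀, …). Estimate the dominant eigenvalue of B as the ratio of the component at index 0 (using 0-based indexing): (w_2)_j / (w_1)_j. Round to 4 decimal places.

μ ≈ 11.2500

B = M + I has rows (5, 1, 6); (1, 7, 1); (6, 1, 4)
w1 = Bv₀ = (5·1 + 1·1 + 6·1; 1·1 + 7·1 + 1·1; 6·1 + 1·1 + 4·1) = (12, 9, 11)
w2 = Bw1 = (5·12 + 1·9 + 6·11; 1·12 + 7·9 + 1·11; 6·12 + 1·9 + 4·11) = (135, 86, 125)
Ratio: 135/12 = 11.2500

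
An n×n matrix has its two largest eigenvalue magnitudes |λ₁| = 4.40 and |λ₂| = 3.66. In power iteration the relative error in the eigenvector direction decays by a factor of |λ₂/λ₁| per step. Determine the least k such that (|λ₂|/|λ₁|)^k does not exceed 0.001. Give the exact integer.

|λ₂/λ₁| = 3.66/4.40 = 0.83182
Need k ≥ ln(0.001) / ln(0.83182) = -6.9078 / -0.1841 ≈ 37.513
Smallest integer k satisfying the bound: 38

38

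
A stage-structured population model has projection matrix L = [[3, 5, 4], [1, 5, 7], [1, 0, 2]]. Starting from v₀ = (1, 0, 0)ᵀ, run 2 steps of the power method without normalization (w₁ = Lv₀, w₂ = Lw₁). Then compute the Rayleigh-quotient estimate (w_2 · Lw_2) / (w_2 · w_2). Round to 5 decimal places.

8.26132

w1 = Lv₀ = (3·1 + 5·0 + 4·0; 1·1 + 5·0 + 7·0; 1·1 + 0·0 + 2·0) = (3, 1, 1)
w2 = Lw1 = (3·3 + 5·1 + 4·1; 1·3 + 5·1 + 7·1; 1·3 + 0·1 + 2·1) = (18, 15, 5)
Lw2 = (149, 128, 28)
w2·Lw2 = 18·149 + 15·128 + 5·28 = 4742; w2·w2 = 18·18 + 15·15 + 5·5 = 574
λ ≈ 4742/574 = 8.26132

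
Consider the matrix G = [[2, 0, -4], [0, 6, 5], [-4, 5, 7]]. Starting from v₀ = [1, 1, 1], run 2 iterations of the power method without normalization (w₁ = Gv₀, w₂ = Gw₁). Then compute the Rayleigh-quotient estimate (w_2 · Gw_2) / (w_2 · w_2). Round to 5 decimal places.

w1 = Gv₀ = (-2, 11, 8)
w2 = Gw1 = (-36, 106, 119)
Gw2 = (-548, 1231, 1507)
w2·Gw2 = (-36)·(-548) + 106·1231 + 119·1507 = 329547; w2·w2 = (-36)·(-36) + 106·106 + 119·119 = 26693
λ ≈ 329547/26693 = 12.34582

λ ≈ 12.34582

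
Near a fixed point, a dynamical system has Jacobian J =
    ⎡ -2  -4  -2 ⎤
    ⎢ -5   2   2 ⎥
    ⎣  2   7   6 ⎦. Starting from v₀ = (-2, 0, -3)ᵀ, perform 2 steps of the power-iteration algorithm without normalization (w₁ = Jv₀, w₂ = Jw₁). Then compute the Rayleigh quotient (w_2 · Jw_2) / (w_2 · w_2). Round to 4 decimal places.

w1 = Jv₀ = (10, 4, -22)
w2 = Jw1 = (8, -86, -84)
Jw2 = (496, -380, -1090)
w2·Jw2 = 8·496 + (-86)·(-380) + (-84)·(-1090) = 128208; w2·w2 = 8·8 + (-86)·(-86) + (-84)·(-84) = 14516
λ ≈ 128208/14516 = 8.8322

8.8322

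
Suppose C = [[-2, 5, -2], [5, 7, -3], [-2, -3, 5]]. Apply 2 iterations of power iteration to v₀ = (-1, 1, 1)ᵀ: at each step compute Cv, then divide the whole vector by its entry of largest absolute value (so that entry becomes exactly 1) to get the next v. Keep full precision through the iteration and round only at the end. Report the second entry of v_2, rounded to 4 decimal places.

-0.2609

Cv0 = (5.00000, -1.00000, 4.00000); divide by 5.00000 → v1 = (1.00000, -0.20000, 0.80000)
Cv1 = (-4.60000, 1.20000, 2.60000); divide by -4.60000 → v2 = (1.00000, -0.26087, -0.56522)
Requested entry of v2: 6/-23 = -0.2609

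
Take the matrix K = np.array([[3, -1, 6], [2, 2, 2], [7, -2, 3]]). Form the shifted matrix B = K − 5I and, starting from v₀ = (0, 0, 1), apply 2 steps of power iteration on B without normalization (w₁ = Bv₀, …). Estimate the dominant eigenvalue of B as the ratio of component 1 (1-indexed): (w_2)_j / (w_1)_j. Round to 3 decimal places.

-4.333

B = K − 5I has rows (-2, -1, 6); (2, -3, 2); (7, -2, -2)
w1 = Bv₀ = ((-2)·0 + (-1)·0 + 6·1; 2·0 + (-3)·0 + 2·1; 7·0 + (-2)·0 + (-2)·1) = (6, 2, -2)
w2 = Bw1 = ((-2)·6 + (-1)·2 + 6·(-2); 2·6 + (-3)·2 + 2·(-2); 7·6 + (-2)·2 + (-2)·(-2)) = (-26, 2, 42)
Ratio: -26/6 = -4.333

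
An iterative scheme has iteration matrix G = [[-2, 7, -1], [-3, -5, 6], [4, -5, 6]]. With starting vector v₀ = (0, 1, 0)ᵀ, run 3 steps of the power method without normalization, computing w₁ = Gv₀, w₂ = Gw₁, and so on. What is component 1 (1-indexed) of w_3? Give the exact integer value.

w1 = Gv₀ = ((-2)·0 + 7·1 + (-1)·0; (-3)·0 + (-5)·1 + 6·0; 4·0 + (-5)·1 + 6·0) = (7, -5, -5)
w2 = Gw1 = ((-2)·7 + 7·(-5) + (-1)·(-5); (-3)·7 + (-5)·(-5) + 6·(-5); 4·7 + (-5)·(-5) + 6·(-5)) = (-44, -26, 23)
w3 = Gw2 = (-117, 400, 92)
The requested component of w3 is -117.

-117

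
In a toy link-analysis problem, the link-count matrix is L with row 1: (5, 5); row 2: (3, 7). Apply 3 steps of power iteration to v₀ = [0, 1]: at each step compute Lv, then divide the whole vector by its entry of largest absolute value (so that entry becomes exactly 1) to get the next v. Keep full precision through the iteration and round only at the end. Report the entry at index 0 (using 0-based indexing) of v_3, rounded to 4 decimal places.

0.9873

Lv0 = (5.00000, 7.00000); divide by 7.00000 → v1 = (0.71429, 1.00000)
Lv1 = (8.57143, 9.14286); divide by 9.14286 → v2 = (0.93750, 1.00000)
Lv2 = (9.68750, 9.81250); divide by 9.81250 → v3 = (0.98726, 1.00000)
Requested entry of v3: 620/628 = 0.9873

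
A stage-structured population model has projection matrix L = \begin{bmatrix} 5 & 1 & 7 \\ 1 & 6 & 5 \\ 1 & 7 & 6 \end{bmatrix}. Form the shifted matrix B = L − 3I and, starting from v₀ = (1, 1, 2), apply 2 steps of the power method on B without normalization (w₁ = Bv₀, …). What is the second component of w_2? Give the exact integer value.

129

B = L − 3I has rows (2, 1, 7); (1, 3, 5); (1, 7, 3)
w1 = Bv₀ = (2·1 + 1·1 + 7·2; 1·1 + 3·1 + 5·2; 1·1 + 7·1 + 3·2) = (17, 14, 14)
w2 = Bw1 = (2·17 + 1·14 + 7·14; 1·17 + 3·14 + 5·14; 1·17 + 7·14 + 3·14) = (146, 129, 157)
Requested component of w2: 129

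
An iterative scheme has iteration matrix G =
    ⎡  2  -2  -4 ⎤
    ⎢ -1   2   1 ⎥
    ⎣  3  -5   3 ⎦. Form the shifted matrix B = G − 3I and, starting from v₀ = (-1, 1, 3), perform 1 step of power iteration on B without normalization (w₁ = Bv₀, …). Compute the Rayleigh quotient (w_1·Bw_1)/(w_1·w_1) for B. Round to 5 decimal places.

B = G − 3I has rows (-1, -2, -4); (-1, -1, 1); (3, -5, 0)
w1 = Bv₀ = ((-1)·(-1) + (-2)·1 + (-4)·3; (-1)·(-1) + (-1)·1 + 1·3; 3·(-1) + (-5)·1 + 0·3) = (-13, 3, -8)
Bw1 = (39, 2, -54)
w1·Bw1 = -69; w1·w1 = 242; μ ≈ -69/242 = -0.28512

μ ≈ -0.28512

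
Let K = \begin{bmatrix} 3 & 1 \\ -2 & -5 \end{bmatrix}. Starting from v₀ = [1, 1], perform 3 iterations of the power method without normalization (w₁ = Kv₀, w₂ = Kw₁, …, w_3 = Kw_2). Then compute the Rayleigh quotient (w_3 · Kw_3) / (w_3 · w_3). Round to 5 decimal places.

w1 = Kv₀ = (4, -7)
w2 = Kw1 = (5, 27)
w3 = Kw2 = (42, -145)
Kw3 = (-19, 641)
w3·Kw3 = 42·(-19) + (-145)·641 = -93743; w3·w3 = 42·42 + (-145)·(-145) = 22789
λ ≈ -93743/22789 = -4.11352

λ ≈ -4.11352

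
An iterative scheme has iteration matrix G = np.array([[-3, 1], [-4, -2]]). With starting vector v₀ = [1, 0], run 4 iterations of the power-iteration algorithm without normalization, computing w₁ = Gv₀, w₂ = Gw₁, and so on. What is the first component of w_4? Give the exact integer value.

-75

w1 = Gv₀ = ((-3)·1 + 1·0; (-4)·1 + (-2)·0) = (-3, -4)
w2 = Gw1 = ((-3)·(-3) + 1·(-4); (-4)·(-3) + (-2)·(-4)) = (5, 20)
w3 = Gw2 = (5, -60)
w4 = Gw3 = (-75, 100)
The requested component of w4 is -75.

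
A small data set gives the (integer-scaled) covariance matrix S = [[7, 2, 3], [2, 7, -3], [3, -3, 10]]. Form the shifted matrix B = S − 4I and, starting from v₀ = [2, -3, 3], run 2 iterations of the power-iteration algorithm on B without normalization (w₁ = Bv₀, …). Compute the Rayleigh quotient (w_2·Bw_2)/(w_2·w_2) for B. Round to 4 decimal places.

8.4122

B = S − 4I has rows (3, 2, 3); (2, 3, -3); (3, -3, 6)
w1 = Bv₀ = (9, -14, 33)
w2 = Bw1 = (98, -123, 267)
Bw2 = (849, -974, 2265)
w2·Bw2 = 807759; w2·w2 = 96022; μ ≈ 807759/96022 = 8.4122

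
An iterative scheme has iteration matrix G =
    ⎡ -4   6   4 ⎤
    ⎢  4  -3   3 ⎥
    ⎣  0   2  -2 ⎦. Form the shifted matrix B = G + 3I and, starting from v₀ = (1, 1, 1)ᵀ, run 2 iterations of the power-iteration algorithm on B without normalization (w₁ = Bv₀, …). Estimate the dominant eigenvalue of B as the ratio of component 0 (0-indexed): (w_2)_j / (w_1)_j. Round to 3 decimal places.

B = G + 3I has rows (-1, 6, 4); (4, 0, 3); (0, 2, 1)
w1 = Bv₀ = ((-1)·1 + 6·1 + 4·1; 4·1 + 0·1 + 3·1; 0·1 + 2·1 + 1·1) = (9, 7, 3)
w2 = Bw1 = ((-1)·9 + 6·7 + 4·3; 4·9 + 0·7 + 3·3; 0·9 + 2·7 + 1·3) = (45, 45, 17)
Ratio: 45/9 = 5.000

μ ≈ 5.000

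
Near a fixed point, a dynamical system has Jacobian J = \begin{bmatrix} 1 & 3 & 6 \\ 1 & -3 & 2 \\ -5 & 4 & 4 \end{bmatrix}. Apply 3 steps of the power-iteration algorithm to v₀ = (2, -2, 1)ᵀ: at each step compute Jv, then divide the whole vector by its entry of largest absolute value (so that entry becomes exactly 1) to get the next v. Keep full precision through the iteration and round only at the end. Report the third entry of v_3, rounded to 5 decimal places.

Jv0 = (2.000000, 10.000000, -14.000000); divide by -14.000000 → v1 = (-0.142857, -0.714286, 1.000000)
Jv1 = (3.714286, 4.000000, 1.857143); divide by 4.000000 → v2 = (0.928571, 1.000000, 0.464286)
Jv2 = (6.714286, -1.142857, 1.214286); divide by 6.714286 → v3 = (1.000000, -0.170213, 0.180851)
Requested entry of v3: -68/-376 = 0.18085

0.18085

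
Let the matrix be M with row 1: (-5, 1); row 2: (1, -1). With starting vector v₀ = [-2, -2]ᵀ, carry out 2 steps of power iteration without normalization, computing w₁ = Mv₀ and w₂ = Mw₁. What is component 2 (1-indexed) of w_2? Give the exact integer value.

8

w1 = Mv₀ = (8, 0)
w2 = Mw1 = (-40, 8)
The requested component of w2 is 8.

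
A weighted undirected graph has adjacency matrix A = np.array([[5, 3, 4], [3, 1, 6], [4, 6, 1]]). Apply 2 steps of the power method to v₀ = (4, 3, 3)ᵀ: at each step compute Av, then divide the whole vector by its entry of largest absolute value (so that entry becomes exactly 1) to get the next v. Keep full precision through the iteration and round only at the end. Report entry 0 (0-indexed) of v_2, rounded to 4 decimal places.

1.0000

Av0 = (41.00000, 33.00000, 37.00000); divide by 41.00000 → v1 = (1.00000, 0.80488, 0.90244)
Av1 = (11.02439, 9.21951, 9.73171); divide by 11.02439 → v2 = (1.00000, 0.83628, 0.88274)
Requested entry of v2: 452/452 = 1.0000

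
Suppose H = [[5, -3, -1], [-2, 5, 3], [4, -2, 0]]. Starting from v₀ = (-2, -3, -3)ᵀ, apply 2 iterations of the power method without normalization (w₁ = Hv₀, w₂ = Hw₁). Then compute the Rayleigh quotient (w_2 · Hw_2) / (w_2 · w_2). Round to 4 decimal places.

w1 = Hv₀ = (5·(-2) + (-3)·(-3) + (-1)·(-3); (-2)·(-2) + 5·(-3) + 3·(-3); 4·(-2) + (-2)·(-3) + 0·(-3)) = (2, -20, -2)
w2 = Hw1 = (5·2 + (-3)·(-20) + (-1)·(-2); (-2)·2 + 5·(-20) + 3·(-2); 4·2 + (-2)·(-20) + 0·(-2)) = (72, -110, 48)
Hw2 = (642, -550, 508)
w2·Hw2 = 72·642 + (-110)·(-550) + 48·508 = 131108; w2·w2 = 72·72 + (-110)·(-110) + 48·48 = 19588
λ ≈ 131108/19588 = 6.6933

6.6933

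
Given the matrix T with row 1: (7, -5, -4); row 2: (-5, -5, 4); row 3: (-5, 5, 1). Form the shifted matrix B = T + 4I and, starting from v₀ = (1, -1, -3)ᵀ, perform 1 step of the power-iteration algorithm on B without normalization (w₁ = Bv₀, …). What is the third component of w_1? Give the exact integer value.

B = T + 4I has rows (11, -5, -4); (-5, -1, 4); (-5, 5, 5)
w1 = Bv₀ = (11·1 + (-5)·(-1) + (-4)·(-3); (-5)·1 + (-1)·(-1) + 4·(-3); (-5)·1 + 5·(-1) + 5·(-3)) = (28, -16, -25)
Requested component of w1: -25

-25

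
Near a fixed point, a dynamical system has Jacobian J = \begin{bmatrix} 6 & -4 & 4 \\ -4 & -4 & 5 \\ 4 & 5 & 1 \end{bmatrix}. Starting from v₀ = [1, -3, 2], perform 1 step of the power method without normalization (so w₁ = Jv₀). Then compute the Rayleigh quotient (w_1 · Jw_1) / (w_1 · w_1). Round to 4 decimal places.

w1 = Jv₀ = (26, 18, -9)
Jw1 = (48, -221, 185)
w1·Jw1 = 26·48 + 18·(-221) + (-9)·185 = -4395; w1·w1 = 26·26 + 18·18 + (-9)·(-9) = 1081
λ ≈ -4395/1081 = -4.0657

-4.0657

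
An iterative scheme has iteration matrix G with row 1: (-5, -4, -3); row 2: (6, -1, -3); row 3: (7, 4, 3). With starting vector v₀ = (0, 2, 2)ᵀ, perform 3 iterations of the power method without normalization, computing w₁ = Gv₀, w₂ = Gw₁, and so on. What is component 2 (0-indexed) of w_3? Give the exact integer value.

-316

w1 = Gv₀ = (-14, -8, 14)
w2 = Gw1 = (60, -118, -88)
w3 = Gw2 = (436, 742, -316)
The requested component of w3 is -316.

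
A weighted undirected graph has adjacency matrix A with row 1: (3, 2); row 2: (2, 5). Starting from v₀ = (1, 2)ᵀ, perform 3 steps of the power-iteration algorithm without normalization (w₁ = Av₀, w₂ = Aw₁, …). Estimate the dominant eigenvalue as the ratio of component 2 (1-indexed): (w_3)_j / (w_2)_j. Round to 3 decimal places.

w1 = Av₀ = (3·1 + 2·2; 2·1 + 5·2) = (7, 12)
w2 = Aw1 = (3·7 + 2·12; 2·7 + 5·12) = (45, 74)
w3 = Aw2 = (283, 460)
Ratio at component: 460 / 74 = 6.216

λ ≈ 6.216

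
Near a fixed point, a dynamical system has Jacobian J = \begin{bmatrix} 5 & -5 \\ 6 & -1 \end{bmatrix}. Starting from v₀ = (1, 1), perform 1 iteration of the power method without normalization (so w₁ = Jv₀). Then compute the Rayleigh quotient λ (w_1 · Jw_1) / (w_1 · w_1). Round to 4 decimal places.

λ ≈ -1.0000

w1 = Jv₀ = (0, 5)
Jw1 = (-25, -5)
w1·Jw1 = 0·(-25) + 5·(-5) = -25; w1·w1 = 0·0 + 5·5 = 25
λ ≈ -25/25 = -1.0000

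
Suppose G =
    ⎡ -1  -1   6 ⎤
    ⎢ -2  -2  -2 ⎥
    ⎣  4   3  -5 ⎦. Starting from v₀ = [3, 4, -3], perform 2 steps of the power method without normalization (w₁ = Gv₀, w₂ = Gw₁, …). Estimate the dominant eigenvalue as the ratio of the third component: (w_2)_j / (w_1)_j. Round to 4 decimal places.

w1 = Gv₀ = ((-1)·3 + (-1)·4 + 6·(-3); (-2)·3 + (-2)·4 + (-2)·(-3); 4·3 + 3·4 + (-5)·(-3)) = (-25, -8, 39)
w2 = Gw1 = ((-1)·(-25) + (-1)·(-8) + 6·39; (-2)·(-25) + (-2)·(-8) + (-2)·39; 4·(-25) + 3·(-8) + (-5)·39) = (267, -12, -319)
Ratio at component: -319 / 39 = -8.1795

-8.1795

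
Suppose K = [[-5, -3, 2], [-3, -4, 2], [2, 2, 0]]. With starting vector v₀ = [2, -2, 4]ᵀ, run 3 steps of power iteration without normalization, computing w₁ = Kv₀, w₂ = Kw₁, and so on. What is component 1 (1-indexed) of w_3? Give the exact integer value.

w1 = Kv₀ = (4, 10, 0)
w2 = Kw1 = (-50, -52, 28)
w3 = Kw2 = (462, 414, -204)
The requested component of w3 is 462.

462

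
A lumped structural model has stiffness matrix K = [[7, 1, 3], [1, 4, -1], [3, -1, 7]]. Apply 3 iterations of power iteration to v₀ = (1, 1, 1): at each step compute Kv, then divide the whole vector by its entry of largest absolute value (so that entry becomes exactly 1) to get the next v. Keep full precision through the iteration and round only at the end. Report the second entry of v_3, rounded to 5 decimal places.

0.08381

Kv0 = (11.000000, 4.000000, 9.000000); divide by 11.000000 → v1 = (1.000000, 0.363636, 0.818182)
Kv1 = (9.818182, 1.636364, 8.363636); divide by 9.818182 → v2 = (1.000000, 0.166667, 0.851852)
Kv2 = (9.722222, 0.814815, 8.796296); divide by 9.722222 → v3 = (1.000000, 0.083810, 0.904762)
Requested entry of v3: 88/1050 = 0.08381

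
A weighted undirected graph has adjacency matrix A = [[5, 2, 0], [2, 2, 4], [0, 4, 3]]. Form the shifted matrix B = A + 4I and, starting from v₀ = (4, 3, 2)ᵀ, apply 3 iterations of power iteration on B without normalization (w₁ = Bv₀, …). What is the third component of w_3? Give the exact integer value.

B = A + 4I has rows (9, 2, 0); (2, 6, 4); (0, 4, 7)
w1 = Bv₀ = (9·4 + 2·3 + 0·2; 2·4 + 6·3 + 4·2; 0·4 + 4·3 + 7·2) = (42, 34, 26)
w2 = Bw1 = (9·42 + 2·34 + 0·26; 2·42 + 6·34 + 4·26; 0·42 + 4·34 + 7·26) = (446, 392, 318)
w3 = Bw2 = (4798, 4516, 3794)
Requested component of w3: 3794

3794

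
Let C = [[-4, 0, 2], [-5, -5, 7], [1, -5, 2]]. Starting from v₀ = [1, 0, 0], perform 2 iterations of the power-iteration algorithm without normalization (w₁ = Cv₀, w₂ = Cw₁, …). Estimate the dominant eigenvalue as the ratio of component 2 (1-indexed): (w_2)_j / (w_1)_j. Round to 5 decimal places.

λ ≈ -10.40000

w1 = Cv₀ = ((-4)·1 + 0·0 + 2·0; (-5)·1 + (-5)·0 + 7·0; 1·1 + (-5)·0 + 2·0) = (-4, -5, 1)
w2 = Cw1 = ((-4)·(-4) + 0·(-5) + 2·1; (-5)·(-4) + (-5)·(-5) + 7·1; 1·(-4) + (-5)·(-5) + 2·1) = (18, 52, 23)
Ratio at component: 52 / -5 = -10.40000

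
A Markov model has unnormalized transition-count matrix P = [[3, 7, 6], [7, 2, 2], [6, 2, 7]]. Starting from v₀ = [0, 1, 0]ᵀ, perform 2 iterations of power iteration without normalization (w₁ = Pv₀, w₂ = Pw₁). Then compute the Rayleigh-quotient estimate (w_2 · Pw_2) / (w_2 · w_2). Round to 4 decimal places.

w1 = Pv₀ = (3·0 + 7·1 + 6·0; 7·0 + 2·1 + 2·0; 6·0 + 2·1 + 7·0) = (7, 2, 2)
w2 = Pw1 = (3·7 + 7·2 + 6·2; 7·7 + 2·2 + 2·2; 6·7 + 2·2 + 7·2) = (47, 57, 60)
Pw2 = (900, 563, 816)
w2·Pw2 = 47·900 + 57·563 + 60·816 = 123351; w2·w2 = 47·47 + 57·57 + 60·60 = 9058
λ ≈ 123351/9058 = 13.6179

λ ≈ 13.6179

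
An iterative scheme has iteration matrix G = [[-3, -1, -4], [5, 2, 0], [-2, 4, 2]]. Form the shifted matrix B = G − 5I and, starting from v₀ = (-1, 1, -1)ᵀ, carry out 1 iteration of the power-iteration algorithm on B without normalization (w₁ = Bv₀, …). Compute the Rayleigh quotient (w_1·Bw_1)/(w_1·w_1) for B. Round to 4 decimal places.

B = G − 5I has rows (-8, -1, -4); (5, -3, 0); (-2, 4, -3)
w1 = Bv₀ = (11, -8, 9)
Bw1 = (-116, 79, -81)
w1·Bw1 = -2637; w1·w1 = 266; μ ≈ -2637/266 = -9.9135

-9.9135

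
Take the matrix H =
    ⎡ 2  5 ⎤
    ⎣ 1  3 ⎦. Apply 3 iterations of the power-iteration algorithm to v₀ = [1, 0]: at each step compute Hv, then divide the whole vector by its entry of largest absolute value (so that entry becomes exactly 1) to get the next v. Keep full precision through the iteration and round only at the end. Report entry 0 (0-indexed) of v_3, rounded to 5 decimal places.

1.00000

Hv0 = (2.000000, 1.000000); divide by 2.000000 → v1 = (1.000000, 0.500000)
Hv1 = (4.500000, 2.500000); divide by 4.500000 → v2 = (1.000000, 0.555556)
Hv2 = (4.777778, 2.666667); divide by 4.777778 → v3 = (1.000000, 0.558140)
Requested entry of v3: 43/43 = 1.00000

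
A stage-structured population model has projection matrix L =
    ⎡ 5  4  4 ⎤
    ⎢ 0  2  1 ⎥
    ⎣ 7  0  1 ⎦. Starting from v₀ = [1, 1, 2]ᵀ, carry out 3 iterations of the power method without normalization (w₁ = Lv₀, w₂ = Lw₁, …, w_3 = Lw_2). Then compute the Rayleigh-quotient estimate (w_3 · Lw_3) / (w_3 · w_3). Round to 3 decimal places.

w1 = Lv₀ = (17, 4, 9)
w2 = Lw1 = (137, 17, 128)
w3 = Lw2 = (1265, 162, 1087)
Lw3 = (11321, 1411, 9942)
w3·Lw3 = 1265·11321 + 162·1411 + 1087·9942 = 25356601; w3·w3 = 1265·1265 + 162·162 + 1087·1087 = 2808038
λ ≈ 25356601/2808038 = 9.030

9.030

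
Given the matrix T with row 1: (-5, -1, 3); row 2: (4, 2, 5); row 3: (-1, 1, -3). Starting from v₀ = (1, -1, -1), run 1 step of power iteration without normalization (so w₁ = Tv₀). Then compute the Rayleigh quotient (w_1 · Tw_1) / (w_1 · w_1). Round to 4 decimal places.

w1 = Tv₀ = ((-5)·1 + (-1)·(-1) + 3·(-1); 4·1 + 2·(-1) + 5·(-1); (-1)·1 + 1·(-1) + (-3)·(-1)) = (-7, -3, 1)
Tw1 = (41, -29, 1)
w1·Tw1 = (-7)·41 + (-3)·(-29) + 1·1 = -199; w1·w1 = (-7)·(-7) + (-3)·(-3) + 1·1 = 59
λ ≈ -199/59 = -3.3729

-3.3729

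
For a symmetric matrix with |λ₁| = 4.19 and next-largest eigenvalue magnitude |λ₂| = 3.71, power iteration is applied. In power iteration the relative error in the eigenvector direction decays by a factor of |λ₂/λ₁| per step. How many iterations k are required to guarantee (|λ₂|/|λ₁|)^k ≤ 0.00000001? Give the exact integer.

152

|λ₂/λ₁| = 3.71/4.19 = 0.88544
Need k ≥ ln(0.00000001) / ln(0.88544) = -18.4207 / -0.1217 ≈ 151.400
Smallest integer k satisfying the bound: 152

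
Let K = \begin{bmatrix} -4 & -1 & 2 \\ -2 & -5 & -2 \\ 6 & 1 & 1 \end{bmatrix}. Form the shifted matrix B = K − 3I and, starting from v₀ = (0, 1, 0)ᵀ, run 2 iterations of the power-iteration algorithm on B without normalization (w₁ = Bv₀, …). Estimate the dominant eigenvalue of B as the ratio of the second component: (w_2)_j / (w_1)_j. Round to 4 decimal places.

B = K − 3I has rows (-7, -1, 2); (-2, -8, -2); (6, 1, -2)
w1 = Bv₀ = ((-7)·0 + (-1)·1 + 2·0; (-2)·0 + (-8)·1 + (-2)·0; 6·0 + 1·1 + (-2)·0) = (-1, -8, 1)
w2 = Bw1 = ((-7)·(-1) + (-1)·(-8) + 2·1; (-2)·(-1) + (-8)·(-8) + (-2)·1; 6·(-1) + 1·(-8) + (-2)·1) = (17, 64, -16)
Ratio: 64/-8 = -8.0000

μ ≈ -8.0000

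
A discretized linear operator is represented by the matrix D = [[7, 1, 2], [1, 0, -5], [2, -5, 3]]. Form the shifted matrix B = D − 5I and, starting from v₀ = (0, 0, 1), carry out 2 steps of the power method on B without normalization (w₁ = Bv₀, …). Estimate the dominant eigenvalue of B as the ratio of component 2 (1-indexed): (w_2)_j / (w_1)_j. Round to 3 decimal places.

B = D − 5I has rows (2, 1, 2); (1, -5, -5); (2, -5, -2)
w1 = Bv₀ = (2·0 + 1·0 + 2·1; 1·0 + (-5)·0 + (-5)·1; 2·0 + (-5)·0 + (-2)·1) = (2, -5, -2)
w2 = Bw1 = (2·2 + 1·(-5) + 2·(-2); 1·2 + (-5)·(-5) + (-5)·(-2); 2·2 + (-5)·(-5) + (-2)·(-2)) = (-5, 37, 33)
Ratio: 37/-5 = -7.400

-7.400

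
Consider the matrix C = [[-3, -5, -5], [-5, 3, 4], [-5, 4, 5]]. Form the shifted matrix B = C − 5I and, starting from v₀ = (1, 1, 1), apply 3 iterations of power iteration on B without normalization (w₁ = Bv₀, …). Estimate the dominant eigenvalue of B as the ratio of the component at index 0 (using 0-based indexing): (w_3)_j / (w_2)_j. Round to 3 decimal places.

B = C − 5I has rows (-8, -5, -5); (-5, -2, 4); (-5, 4, 0)
w1 = Bv₀ = (-18, -3, -1)
w2 = Bw1 = (164, 92, 78)
w3 = Bw2 = (-2162, -692, -452)
Ratio: -2162/164 = -13.183

-13.183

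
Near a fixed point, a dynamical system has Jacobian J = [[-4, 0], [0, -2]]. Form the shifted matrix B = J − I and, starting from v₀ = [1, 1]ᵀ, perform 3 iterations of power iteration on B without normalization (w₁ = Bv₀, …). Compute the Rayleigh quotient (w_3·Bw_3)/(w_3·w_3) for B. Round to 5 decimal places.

μ ≈ -4.91085

B = J − I has rows (-5, 0); (0, -3)
w1 = Bv₀ = ((-5)·1 + 0·1; 0·1 + (-3)·1) = (-5, -3)
w2 = Bw1 = ((-5)·(-5) + 0·(-3); 0·(-5) + (-3)·(-3)) = (25, 9)
w3 = Bw2 = (-125, -27)
Bw3 = (625, 81)
w3·Bw3 = -80312; w3·w3 = 16354; μ ≈ -80312/16354 = -4.91085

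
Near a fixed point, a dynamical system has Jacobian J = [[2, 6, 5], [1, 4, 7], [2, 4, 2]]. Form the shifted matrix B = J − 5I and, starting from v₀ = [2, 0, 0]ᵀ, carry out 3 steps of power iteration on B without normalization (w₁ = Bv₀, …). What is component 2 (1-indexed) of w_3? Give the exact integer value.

-82

B = J − 5I has rows (-3, 6, 5); (1, -1, 7); (2, 4, -3)
w1 = Bv₀ = ((-3)·2 + 6·0 + 5·0; 1·2 + (-1)·0 + 7·0; 2·2 + 4·0 + (-3)·0) = (-6, 2, 4)
w2 = Bw1 = ((-3)·(-6) + 6·2 + 5·4; 1·(-6) + (-1)·2 + 7·4; 2·(-6) + 4·2 + (-3)·4) = (50, 20, -16)
w3 = Bw2 = (-110, -82, 228)
Requested component of w3: -82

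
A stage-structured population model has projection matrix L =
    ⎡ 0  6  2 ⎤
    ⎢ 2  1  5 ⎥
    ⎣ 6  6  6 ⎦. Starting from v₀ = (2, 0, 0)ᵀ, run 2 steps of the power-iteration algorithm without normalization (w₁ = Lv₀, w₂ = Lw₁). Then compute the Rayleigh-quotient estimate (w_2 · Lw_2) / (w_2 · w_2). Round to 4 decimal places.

w1 = Lv₀ = (0·2 + 6·0 + 2·0; 2·2 + 1·0 + 5·0; 6·2 + 6·0 + 6·0) = (0, 4, 12)
w2 = Lw1 = (0·0 + 6·4 + 2·12; 2·0 + 1·4 + 5·12; 6·0 + 6·4 + 6·12) = (48, 64, 96)
Lw2 = (576, 640, 1248)
w2·Lw2 = 48·576 + 64·640 + 96·1248 = 188416; w2·w2 = 48·48 + 64·64 + 96·96 = 15616
λ ≈ 188416/15616 = 12.0656

λ ≈ 12.0656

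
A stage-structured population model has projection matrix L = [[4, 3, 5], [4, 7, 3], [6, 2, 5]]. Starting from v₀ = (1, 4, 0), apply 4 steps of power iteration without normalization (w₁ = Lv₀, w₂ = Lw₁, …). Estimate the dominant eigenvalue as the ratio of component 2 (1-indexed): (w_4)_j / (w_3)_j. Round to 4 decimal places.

w1 = Lv₀ = (4·1 + 3·4 + 5·0; 4·1 + 7·4 + 3·0; 6·1 + 2·4 + 5·0) = (16, 32, 14)
w2 = Lw1 = (4·16 + 3·32 + 5·14; 4·16 + 7·32 + 3·14; 6·16 + 2·32 + 5·14) = (230, 330, 230)
w3 = Lw2 = (3060, 3920, 3190)
w4 = Lw3 = (39950, 49250, 42150)
Ratio at component: 49250 / 3920 = 12.5638

λ ≈ 12.5638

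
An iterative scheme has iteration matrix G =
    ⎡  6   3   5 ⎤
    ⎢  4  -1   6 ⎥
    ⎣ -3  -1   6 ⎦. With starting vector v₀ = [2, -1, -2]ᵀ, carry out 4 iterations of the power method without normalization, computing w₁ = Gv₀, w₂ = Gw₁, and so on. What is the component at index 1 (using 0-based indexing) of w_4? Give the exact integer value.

-5721

w1 = Gv₀ = (6·2 + 3·(-1) + 5·(-2); 4·2 + (-1)·(-1) + 6·(-2); (-3)·2 + (-1)·(-1) + 6·(-2)) = (-1, -3, -17)
w2 = Gw1 = (6·(-1) + 3·(-3) + 5·(-17); 4·(-1) + (-1)·(-3) + 6·(-17); (-3)·(-1) + (-1)·(-3) + 6·(-17)) = (-100, -103, -96)
w3 = Gw2 = (-1389, -873, -173)
w4 = Gw3 = (-11818, -5721, 4002)
The requested component of w4 is -5721.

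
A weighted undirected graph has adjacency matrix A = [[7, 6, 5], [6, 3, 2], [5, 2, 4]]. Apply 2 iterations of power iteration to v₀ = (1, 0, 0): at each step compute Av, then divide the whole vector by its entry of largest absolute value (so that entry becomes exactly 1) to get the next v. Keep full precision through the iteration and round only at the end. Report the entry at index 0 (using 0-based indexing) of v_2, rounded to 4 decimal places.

1.0000

Av0 = (7.00000, 6.00000, 5.00000); divide by 7.00000 → v1 = (1.00000, 0.85714, 0.71429)
Av1 = (15.71429, 10.00000, 9.57143); divide by 15.71429 → v2 = (1.00000, 0.63636, 0.60909)
Requested entry of v2: 110/110 = 1.0000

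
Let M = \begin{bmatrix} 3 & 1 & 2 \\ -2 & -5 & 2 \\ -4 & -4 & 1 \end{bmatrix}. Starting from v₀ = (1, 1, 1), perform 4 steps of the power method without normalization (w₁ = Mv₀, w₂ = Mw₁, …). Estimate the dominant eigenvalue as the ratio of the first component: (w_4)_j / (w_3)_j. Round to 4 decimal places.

w1 = Mv₀ = (6, -5, -7)
w2 = Mw1 = (-1, -1, -11)
w3 = Mw2 = (-26, -15, -3)
w4 = Mw3 = (-99, 121, 161)
Ratio at component: -99 / -26 = 3.8077

λ ≈ 3.8077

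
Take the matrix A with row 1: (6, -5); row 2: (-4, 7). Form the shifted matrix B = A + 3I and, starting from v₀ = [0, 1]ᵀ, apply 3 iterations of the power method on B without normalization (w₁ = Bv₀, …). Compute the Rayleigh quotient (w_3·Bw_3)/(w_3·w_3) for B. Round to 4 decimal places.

B = A + 3I has rows (9, -5); (-4, 10)
w1 = Bv₀ = (-5, 10)
w2 = Bw1 = (-95, 120)
w3 = Bw2 = (-1455, 1580)
Bw3 = (-20995, 21620)
w3·Bw3 = 64707325; w3·w3 = 4613425; μ ≈ 64707325/4613425 = 14.0259

μ ≈ 14.0259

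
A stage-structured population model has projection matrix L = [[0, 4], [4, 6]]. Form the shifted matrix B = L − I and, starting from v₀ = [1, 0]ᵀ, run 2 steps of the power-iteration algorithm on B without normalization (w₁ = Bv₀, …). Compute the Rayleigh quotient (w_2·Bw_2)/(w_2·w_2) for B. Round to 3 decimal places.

B = L − I has rows (-1, 4); (4, 5)
w1 = Bv₀ = (-1, 4)
w2 = Bw1 = (17, 16)
Bw2 = (47, 148)
w2·Bw2 = 3167; w2·w2 = 545; μ ≈ 3167/545 = 5.811

5.811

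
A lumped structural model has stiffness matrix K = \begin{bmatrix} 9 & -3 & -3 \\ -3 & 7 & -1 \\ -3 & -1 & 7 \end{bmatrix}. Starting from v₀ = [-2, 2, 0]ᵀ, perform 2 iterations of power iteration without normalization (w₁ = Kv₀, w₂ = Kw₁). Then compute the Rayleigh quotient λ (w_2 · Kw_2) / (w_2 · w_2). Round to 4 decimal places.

w1 = Kv₀ = (-24, 20, 4)
w2 = Kw1 = (-288, 208, 80)
Kw2 = (-3456, 2240, 1216)
w2·Kw2 = (-288)·(-3456) + 208·2240 + 80·1216 = 1558528; w2·w2 = (-288)·(-288) + 208·208 + 80·80 = 132608
λ ≈ 1558528/132608 = 11.7529

λ ≈ 11.7529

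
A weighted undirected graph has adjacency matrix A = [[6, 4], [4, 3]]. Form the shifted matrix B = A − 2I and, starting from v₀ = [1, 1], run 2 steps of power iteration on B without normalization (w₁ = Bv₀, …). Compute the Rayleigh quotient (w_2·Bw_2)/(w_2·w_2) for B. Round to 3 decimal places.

6.771

B = A − 2I has rows (4, 4); (4, 1)
w1 = Bv₀ = (8, 5)
w2 = Bw1 = (52, 37)
Bw2 = (356, 245)
w2·Bw2 = 27577; w2·w2 = 4073; μ ≈ 27577/4073 = 6.771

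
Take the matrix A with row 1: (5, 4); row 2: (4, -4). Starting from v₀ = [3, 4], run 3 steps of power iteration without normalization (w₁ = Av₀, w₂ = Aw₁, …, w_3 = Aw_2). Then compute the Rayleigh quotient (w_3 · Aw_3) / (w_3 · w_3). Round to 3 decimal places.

w1 = Av₀ = (5·3 + 4·4; 4·3 + (-4)·4) = (31, -4)
w2 = Aw1 = (5·31 + 4·(-4); 4·31 + (-4)·(-4)) = (139, 140)
w3 = Aw2 = (1255, -4)
Aw3 = (6259, 5036)
w3·Aw3 = 1255·6259 + (-4)·5036 = 7834901; w3·w3 = 1255·1255 + (-4)·(-4) = 1575041
λ ≈ 7834901/1575041 = 4.974

λ ≈ 4.974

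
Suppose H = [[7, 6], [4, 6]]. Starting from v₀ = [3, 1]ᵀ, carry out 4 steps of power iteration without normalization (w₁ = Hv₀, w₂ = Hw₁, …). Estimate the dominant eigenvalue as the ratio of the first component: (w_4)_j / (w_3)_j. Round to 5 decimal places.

w1 = Hv₀ = (27, 18)
w2 = Hw1 = (297, 216)
w3 = Hw2 = (3375, 2484)
w4 = Hw3 = (38529, 28404)
Ratio at component: 38529 / 3375 = 11.41600

λ ≈ 11.41600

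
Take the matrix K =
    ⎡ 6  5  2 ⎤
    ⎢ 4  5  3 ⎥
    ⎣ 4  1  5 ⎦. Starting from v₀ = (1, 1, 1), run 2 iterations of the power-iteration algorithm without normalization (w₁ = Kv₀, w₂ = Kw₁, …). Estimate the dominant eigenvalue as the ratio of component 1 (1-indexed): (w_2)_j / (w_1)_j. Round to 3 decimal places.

w1 = Kv₀ = (13, 12, 10)
w2 = Kw1 = (158, 142, 114)
Ratio at component: 158 / 13 = 12.154

λ ≈ 12.154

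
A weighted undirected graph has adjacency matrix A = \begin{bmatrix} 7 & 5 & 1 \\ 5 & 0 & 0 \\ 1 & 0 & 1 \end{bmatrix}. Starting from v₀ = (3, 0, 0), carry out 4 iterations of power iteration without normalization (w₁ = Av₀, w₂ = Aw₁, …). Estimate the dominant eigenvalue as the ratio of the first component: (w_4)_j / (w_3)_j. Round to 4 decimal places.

w1 = Av₀ = (7·3 + 5·0 + 1·0; 5·3 + 0·0 + 0·0; 1·3 + 0·0 + 1·0) = (21, 15, 3)
w2 = Aw1 = (7·21 + 5·15 + 1·3; 5·21 + 0·15 + 0·3; 1·21 + 0·15 + 1·3) = (225, 105, 24)
w3 = Aw2 = (2124, 1125, 249)
w4 = Aw3 = (20742, 10620, 2373)
Ratio at component: 20742 / 2124 = 9.7655

9.7655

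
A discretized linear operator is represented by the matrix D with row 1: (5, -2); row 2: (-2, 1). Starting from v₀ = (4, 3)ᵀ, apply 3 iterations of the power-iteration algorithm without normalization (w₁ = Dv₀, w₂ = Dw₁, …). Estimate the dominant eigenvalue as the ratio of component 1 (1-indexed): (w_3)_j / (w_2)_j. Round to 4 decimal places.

λ ≈ 5.8250

w1 = Dv₀ = (14, -5)
w2 = Dw1 = (80, -33)
w3 = Dw2 = (466, -193)
Ratio at component: 466 / 80 = 5.8250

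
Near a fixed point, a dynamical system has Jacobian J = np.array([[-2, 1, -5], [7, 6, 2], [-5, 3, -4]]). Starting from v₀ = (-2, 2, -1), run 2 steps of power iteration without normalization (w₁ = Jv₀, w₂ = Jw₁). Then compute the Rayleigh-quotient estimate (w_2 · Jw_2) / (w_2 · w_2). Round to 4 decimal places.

w1 = Jv₀ = ((-2)·(-2) + 1·2 + (-5)·(-1); 7·(-2) + 6·2 + 2·(-1); (-5)·(-2) + 3·2 + (-4)·(-1)) = (11, -4, 20)
w2 = Jw1 = ((-2)·11 + 1·(-4) + (-5)·20; 7·11 + 6·(-4) + 2·20; (-5)·11 + 3·(-4) + (-4)·20) = (-126, 93, -147)
Jw2 = (1080, -618, 1497)
w2·Jw2 = (-126)·1080 + 93·(-618) + (-147)·1497 = -413613; w2·w2 = (-126)·(-126) + 93·93 + (-147)·(-147) = 46134
λ ≈ -413613/46134 = -8.9655

λ ≈ -8.9655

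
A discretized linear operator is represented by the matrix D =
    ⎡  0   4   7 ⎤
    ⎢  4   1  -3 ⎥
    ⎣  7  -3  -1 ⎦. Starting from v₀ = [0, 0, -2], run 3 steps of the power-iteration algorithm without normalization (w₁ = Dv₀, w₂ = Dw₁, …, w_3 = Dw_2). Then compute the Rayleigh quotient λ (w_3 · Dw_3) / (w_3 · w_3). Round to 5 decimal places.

w1 = Dv₀ = (0·0 + 4·0 + 7·(-2); 4·0 + 1·0 + (-3)·(-2); 7·0 + (-3)·0 + (-1)·(-2)) = (-14, 6, 2)
w2 = Dw1 = (0·(-14) + 4·6 + 7·2; 4·(-14) + 1·6 + (-3)·2; 7·(-14) + (-3)·6 + (-1)·2) = (38, -56, -118)
w3 = Dw2 = (-1050, 450, 552)
Dw3 = (5664, -5406, -9252)
w3·Dw3 = (-1050)·5664 + 450·(-5406) + 552·(-9252) = -13487004; w3·w3 = (-1050)·(-1050) + 450·450 + 552·552 = 1609704
λ ≈ -13487004/1609704 = -8.37856

-8.37856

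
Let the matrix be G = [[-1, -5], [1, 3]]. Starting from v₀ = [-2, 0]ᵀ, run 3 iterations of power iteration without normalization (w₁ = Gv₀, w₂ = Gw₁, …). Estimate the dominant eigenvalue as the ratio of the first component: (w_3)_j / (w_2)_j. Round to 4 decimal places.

w1 = Gv₀ = ((-1)·(-2) + (-5)·0; 1·(-2) + 3·0) = (2, -2)
w2 = Gw1 = ((-1)·2 + (-5)·(-2); 1·2 + 3·(-2)) = (8, -4)
w3 = Gw2 = (12, -4)
Ratio at component: 12 / 8 = 1.5000

1.5000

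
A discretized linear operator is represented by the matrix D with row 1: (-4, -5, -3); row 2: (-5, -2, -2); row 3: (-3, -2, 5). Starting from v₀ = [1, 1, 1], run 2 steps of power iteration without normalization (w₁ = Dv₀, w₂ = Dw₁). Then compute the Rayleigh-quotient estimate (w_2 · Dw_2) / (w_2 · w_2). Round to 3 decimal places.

λ ≈ -8.596

w1 = Dv₀ = (-12, -9, 0)
w2 = Dw1 = (93, 78, 54)
Dw2 = (-924, -729, -165)
w2·Dw2 = 93·(-924) + 78·(-729) + 54·(-165) = -151704; w2·w2 = 93·93 + 78·78 + 54·54 = 17649
λ ≈ -151704/17649 = -8.596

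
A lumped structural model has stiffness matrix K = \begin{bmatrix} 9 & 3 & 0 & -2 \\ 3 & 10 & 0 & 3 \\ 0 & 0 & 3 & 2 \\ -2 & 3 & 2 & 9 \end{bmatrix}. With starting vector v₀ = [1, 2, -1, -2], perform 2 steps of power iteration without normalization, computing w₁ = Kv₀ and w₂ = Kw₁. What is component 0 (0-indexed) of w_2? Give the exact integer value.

254

w1 = Kv₀ = (9·1 + 3·2 + 0·(-1) + (-2)·(-2); 3·1 + 10·2 + 0·(-1) + 3·(-2); 0·1 + 0·2 + 3·(-1) + 2·(-2); (-2)·1 + 3·2 + 2·(-1) + 9·(-2)) = (19, 17, -7, -16)
w2 = Kw1 = (9·19 + 3·17 + 0·(-7) + (-2)·(-16); 3·19 + 10·17 + 0·(-7) + 3·(-16); 0·19 + 0·17 + 3·(-7) + 2·(-16); (-2)·19 + 3·17 + 2·(-7) + 9·(-16)) = (254, 179, -53, -145)
The requested component of w2 is 254.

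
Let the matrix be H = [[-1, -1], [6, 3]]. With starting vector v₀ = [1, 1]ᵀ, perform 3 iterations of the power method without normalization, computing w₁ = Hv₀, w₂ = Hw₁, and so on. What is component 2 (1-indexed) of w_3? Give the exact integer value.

3

w1 = Hv₀ = ((-1)·1 + (-1)·1; 6·1 + 3·1) = (-2, 9)
w2 = Hw1 = ((-1)·(-2) + (-1)·9; 6·(-2) + 3·9) = (-7, 15)
w3 = Hw2 = (-8, 3)
The requested component of w3 is 3.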